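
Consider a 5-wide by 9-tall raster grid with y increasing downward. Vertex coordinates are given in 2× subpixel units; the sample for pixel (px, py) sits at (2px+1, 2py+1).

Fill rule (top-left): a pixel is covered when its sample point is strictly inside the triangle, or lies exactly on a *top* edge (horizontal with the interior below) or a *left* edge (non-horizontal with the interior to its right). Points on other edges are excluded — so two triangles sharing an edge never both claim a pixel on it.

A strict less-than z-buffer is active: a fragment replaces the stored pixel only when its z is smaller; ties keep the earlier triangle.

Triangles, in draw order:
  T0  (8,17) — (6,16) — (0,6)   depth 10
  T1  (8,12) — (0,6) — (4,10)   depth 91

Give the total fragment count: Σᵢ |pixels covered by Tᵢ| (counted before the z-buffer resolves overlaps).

T0:
  2·area = 14
  edge (8, 17)→(6, 16): d=(-2,-1) top-left  bias=+0
  edge (6, 16)→(0, 6): d=(-6,-10) top-left  bias=+0
  edge (0, 6)→(8, 17): d=(8,11) right/bottom  bias=-1
    (1,5)@(3, 11): e=[7,0,7] → #  [on edge]
    (2,5)@(5, 11): e=[9,20,-15] → ·
    (1,6)@(3, 13): e=[3,-12,23] → ·
    (2,6)@(5, 13): e=[5,8,1] → #
    (3,6)@(7, 13): e=[7,28,-21] → ·
    (2,7)@(5, 15): e=[1,-4,17] → ·
  covered (2 px):
    · · · · ·
    · · · · ·
    · · · · ·
    · · · · ·
    · · · · ·
    · # · · ·
    · · # · ·
    · · · · ·
    · · · · ·
T1:
  2·area = 8  (B↔C swapped to make it positive)
  edge (8, 12)→(4, 10): d=(-4,-2) top-left  bias=+0
  edge (4, 10)→(0, 6): d=(-4,-4) top-left  bias=+0
  edge (0, 6)→(8, 12): d=(8,6) right/bottom  bias=-1
    (0,3)@(1, 7): e=[6,0,2] → #  [on edge]
    (1,3)@(3, 7): e=[10,8,-10] → ·
    (0,4)@(1, 9): e=[-2,-8,18] → ·
    (1,4)@(3, 9): e=[2,0,6] → #  [on edge]
    (2,4)@(5, 9): e=[6,8,-6] → ·
    (1,5)@(3, 11): e=[-6,-8,22] → ·
    (2,5)@(5, 11): e=[-2,0,10] → ·  [on edge]
    (3,6)@(7, 13): e=[-6,0,14] → ·  [on edge]
    (4,7)@(9, 15): e=[-10,0,18] → ·  [on edge]
  covered (2 px):
    · · · · ·
    · · · · ·
    · · · · ·
    # · · · ·
    · # · · ·
    · · · · ·
    · · · · ·
    · · · · ·
    · · · · ·

Answer: 4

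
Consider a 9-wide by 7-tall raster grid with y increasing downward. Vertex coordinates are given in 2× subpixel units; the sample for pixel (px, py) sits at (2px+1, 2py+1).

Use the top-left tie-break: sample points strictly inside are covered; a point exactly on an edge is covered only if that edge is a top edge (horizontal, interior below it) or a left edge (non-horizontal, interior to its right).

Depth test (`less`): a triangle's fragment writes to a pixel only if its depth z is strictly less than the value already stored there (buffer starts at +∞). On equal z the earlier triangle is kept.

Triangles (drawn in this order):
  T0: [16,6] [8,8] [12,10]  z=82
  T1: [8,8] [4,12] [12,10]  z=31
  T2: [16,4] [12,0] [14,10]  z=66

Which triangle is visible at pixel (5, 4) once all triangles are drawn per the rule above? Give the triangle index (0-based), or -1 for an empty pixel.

T0:
  2·area = 24  (B↔C swapped to make it positive)
  edge (16, 6)→(12, 10): d=(-4,4) right/bottom  bias=-1
  edge (12, 10)→(8, 8): d=(-4,-2) top-left  bias=+0
  edge (8, 8)→(16, 6): d=(8,-2) top-left  bias=+0
    (8,2)@(17, 5): e=[0,30,-6] → ·  [on edge]
    (6,3)@(13, 7): e=[8,14,2] → #
    (7,3)@(15, 7): e=[0,18,6] → ·  [on edge]
    (5,4)@(11, 9): e=[8,2,14] → #
    (6,4)@(13, 9): e=[0,6,18] → ·  [on edge]
    (5,5)@(11, 11): e=[0,-6,30] → ·  [on edge]
    (4,6)@(9, 13): e=[0,-18,42] → ·  [on edge]
  covered (2 px):
    · · · · · · · · ·
    · · · · · · · · ·
    · · · · · · · · ·
    · · · · · · # · ·
    · · · · · # · · ·
    · · · · · · · · ·
    · · · · · · · · ·
T1:
  2·area = 24  (B↔C swapped to make it positive)
  edge (8, 8)→(12, 10): d=(4,2) right/bottom  bias=-1
  edge (12, 10)→(4, 12): d=(-8,2) right/bottom  bias=-1
  edge (4, 12)→(8, 8): d=(4,-4) top-left  bias=+0
    (7,0)@(15, 1): e=[-42,66,0] → ·  [on edge]
    (6,1)@(13, 3): e=[-30,54,0] → ·  [on edge]
    (5,2)@(11, 5): e=[-18,42,0] → ·  [on edge]
    (4,3)@(9, 7): e=[-6,30,0] → ·  [on edge]
    (3,4)@(7, 9): e=[6,18,0] → #  [on edge]
    (4,4)@(9, 9): e=[2,14,8] → #
    (5,4)@(11, 9): e=[-2,10,16] → ·
    (2,5)@(5, 11): e=[18,6,0] → #  [on edge]
    (4,5)@(9, 11): e=[10,-2,16] → ·
    (1,6)@(3, 13): e=[30,-6,0] → ·  [on edge]
    (2,6)@(5, 13): e=[26,-10,8] → ·
    (3,6)@(7, 13): e=[22,-14,16] → ·
  covered (4 px):
    · · · · · · · · ·
    · · · · · · · · ·
    · · · · · · · · ·
    · · · · · · · · ·
    · · · # # · · · ·
    · · # # · · · · ·
    · · · · · · · · ·
T2:
  2·area = 32  (B↔C swapped to make it positive)
  edge (16, 4)→(14, 10): d=(-2,6) right/bottom  bias=-1
  edge (14, 10)→(12, 0): d=(-2,-10) top-left  bias=+0
  edge (12, 0)→(16, 4): d=(4,4) right/bottom  bias=-1
    (6,0)@(13, 1): e=[24,8,0] → ·  [on edge]
    (8,0)@(17, 1): e=[0,48,-16] → ·  [on edge]
    (6,1)@(13, 3): e=[20,4,8] → #
    (7,1)@(15, 3): e=[8,24,0] → ·  [on edge]
    (6,2)@(13, 5): e=[16,0,16] → #  [on edge]
    (7,2)@(15, 5): e=[4,20,8] → #
    (8,2)@(17, 5): e=[-8,40,0] → ·  [on edge]
    (6,3)@(13, 7): e=[12,-4,24] → ·
    (7,3)@(15, 7): e=[0,16,16] → ·  [on edge]
    (6,6)@(13, 13): e=[0,-16,48] → ·  [on edge]
  covered (3 px):
    · · · · · · · · ·
    · · · · · · # · ·
    · · · · · · # # ·
    · · · · · · · · ·
    · · · · · · · · ·
    · · · · · · · · ·
    · · · · · · · · ·

Z-buffer (winner per pixel, '.' = empty):
  . . . . . . . . .
  . . . . . . 2 . .
  . . . . . . 2 2 .
  . . . . . . 0 . .
  . . . 1 1 0 . . .
  . . 1 1 . . . . .
  . . . . . . . . .

Result: 0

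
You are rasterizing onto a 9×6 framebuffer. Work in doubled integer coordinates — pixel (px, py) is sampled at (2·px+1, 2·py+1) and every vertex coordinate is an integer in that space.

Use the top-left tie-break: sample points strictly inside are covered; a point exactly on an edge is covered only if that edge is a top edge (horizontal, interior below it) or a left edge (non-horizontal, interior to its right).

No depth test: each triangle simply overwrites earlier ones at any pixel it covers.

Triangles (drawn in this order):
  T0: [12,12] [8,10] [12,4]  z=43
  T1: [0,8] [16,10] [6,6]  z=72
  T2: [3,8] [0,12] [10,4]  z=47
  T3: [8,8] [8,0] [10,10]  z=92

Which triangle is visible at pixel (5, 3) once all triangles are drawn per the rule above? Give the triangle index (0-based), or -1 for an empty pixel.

T0:
  2·area = 32
  edge (12, 12)→(8, 10): d=(-4,-2) top-left  bias=+0
  edge (8, 10)→(12, 4): d=(4,-6) top-left  bias=+0
  edge (12, 4)→(12, 12): d=(0,8) right/bottom  bias=-1
    (5,3)@(11, 7): e=[18,6,8] → X
    (6,3)@(13, 7): e=[22,18,-8] → .
    (4,4)@(9, 9): e=[6,2,24] → X
    (6,4)@(13, 9): e=[14,26,-8] → .
    (4,5)@(9, 11): e=[-2,10,24] → .
    (5,5)@(11, 11): e=[2,22,8] → X
    (6,5)@(13, 11): e=[6,34,-8] → .
  covered (4 px):
    . . . . . . . . .
    . . . . . . . . .
    . . . . . . . . .
    . . . . . X . . .
    . . . . X X . . .
    . . . . . X . . .
T1:
  2·area = 44  (B↔C swapped to make it positive)
  edge (0, 8)→(6, 6): d=(6,-2) top-left  bias=+0
  edge (6, 6)→(16, 10): d=(10,4) right/bottom  bias=-1
  edge (16, 10)→(0, 8): d=(-16,-2) top-left  bias=+0
    (7,1)@(15, 3): e=[0,-66,110] → .  [on edge]
    (4,2)@(9, 5): e=[0,-22,66] → .  [on edge]
    (1,3)@(3, 7): e=[0,22,22] → X  [on edge]
    (2,3)@(5, 7): e=[4,14,26] → X
    (3,3)@(7, 7): e=[8,6,30] → X
    (4,3)@(9, 7): e=[12,-2,34] → .
    (1,4)@(3, 9): e=[12,42,-10] → .
    (2,4)@(5, 9): e=[16,34,-6] → .
    (3,4)@(7, 9): e=[20,26,-2] → .
    (4,4)@(9, 9): e=[24,18,2] → X
    (5,4)@(11, 9): e=[28,10,6] → X
    (6,4)@(13, 9): e=[32,2,10] → X
  covered (6 px):
    . . . . . . . . .
    . . . . . . . . .
    . . . . . . . . .
    . X X X . . . . .
    . . . . X X X . .
    . . . . . . . . .
T2:
  2·area = 16  (B↔C swapped to make it positive)
  edge (3, 8)→(10, 4): d=(7,-4) top-left  bias=+0
  edge (10, 4)→(0, 12): d=(-10,8) right/bottom  bias=-1
  edge (0, 12)→(3, 8): d=(3,-4) top-left  bias=+0
    (2,3)@(5, 7): e=[1,10,5] → X
    (3,3)@(7, 7): e=[9,-6,13] → .
    (1,4)@(3, 9): e=[7,6,3] → X
    (2,4)@(5, 9): e=[15,-10,11] → .
    (0,5)@(1, 11): e=[13,2,1] → X
    (1,5)@(3, 11): e=[21,-14,9] → .
  covered (3 px):
    . . . . . . . . .
    . . . . . . . . .
    . . . . . . . . .
    . . X . . . . . .
    . X . . . . . . .
    X . . . . . . . .
T3:
  2·area = 16
  edge (8, 8)→(8, 0): d=(0,-8) top-left  bias=+0
  edge (8, 0)→(10, 10): d=(2,10) right/bottom  bias=-1
  edge (10, 10)→(8, 8): d=(-2,-2) top-left  bias=+0
    (0,0)@(1, 1): e=[-56,72,0] → .  [on edge]
    (1,1)@(3, 3): e=[-40,56,0] → .  [on edge]
    (2,2)@(5, 5): e=[-24,40,0] → .  [on edge]
    (4,2)@(9, 5): e=[8,0,8] → .  [on edge]
    (3,3)@(7, 7): e=[-8,24,0] → .  [on edge]
    (4,3)@(9, 7): e=[8,4,4] → X
    (5,3)@(11, 7): e=[24,-16,8] → .
    (4,4)@(9, 9): e=[8,8,0] → X  [on edge]
    (5,4)@(11, 9): e=[24,-12,4] → .
    (4,5)@(9, 11): e=[8,12,-4] → .
    (5,5)@(11, 11): e=[24,-8,0] → .  [on edge]
  covered (2 px):
    . . . . . . . . .
    . . . . . . . . .
    . . . . . . . . .
    . . . . X . . . .
    . . . . X . . . .
    . . . . . . . . .

Z-buffer (winner per pixel, '.' = empty):
  . . . . . . . . .
  . . . . . . . . .
  . . . . . . . . .
  . 1 2 1 3 0 . . .
  . 2 . . 3 1 1 . .
  2 . . . . 0 . . .

Final: 0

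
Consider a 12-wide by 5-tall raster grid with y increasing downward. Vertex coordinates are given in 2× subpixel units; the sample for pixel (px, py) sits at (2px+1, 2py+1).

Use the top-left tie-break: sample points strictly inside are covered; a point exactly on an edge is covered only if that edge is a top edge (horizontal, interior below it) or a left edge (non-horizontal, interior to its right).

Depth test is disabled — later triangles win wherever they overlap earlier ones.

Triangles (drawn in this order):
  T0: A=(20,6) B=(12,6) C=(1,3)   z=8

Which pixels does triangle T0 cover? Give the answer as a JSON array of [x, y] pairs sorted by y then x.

T0:
  2·area = 24
  edge (20, 6)→(12, 6): d=(-8,0) right/bottom  bias=-1
  edge (12, 6)→(1, 3): d=(-11,-3) top-left  bias=+0
  edge (1, 3)→(20, 6): d=(19,3) right/bottom  bias=-1
    (0,1)@(1, 3): e=[24,0,0] → ·  [on edge]
    (4,2)@(9, 5): e=[8,2,14] → #
    (5,2)@(11, 5): e=[8,8,8] → #
    (6,2)@(13, 5): e=[8,14,2] → #
    (7,2)@(15, 5): e=[8,20,-4] → ·
    (4,3)@(9, 7): e=[-8,-20,52] → ·
    (5,3)@(11, 7): e=[-8,-14,46] → ·
    (6,3)@(13, 7): e=[-8,-8,40] → ·
    (11,4)@(23, 9): e=[-24,0,48] → ·  [on edge]
  covered (3 px):
    · · · · · · · · · · · ·
    · · · · · · · · · · · ·
    · · · · # # # · · · · ·
    · · · · · · · · · · · ·
    · · · · · · · · · · · ·

Final: [[4,2],[5,2],[6,2]]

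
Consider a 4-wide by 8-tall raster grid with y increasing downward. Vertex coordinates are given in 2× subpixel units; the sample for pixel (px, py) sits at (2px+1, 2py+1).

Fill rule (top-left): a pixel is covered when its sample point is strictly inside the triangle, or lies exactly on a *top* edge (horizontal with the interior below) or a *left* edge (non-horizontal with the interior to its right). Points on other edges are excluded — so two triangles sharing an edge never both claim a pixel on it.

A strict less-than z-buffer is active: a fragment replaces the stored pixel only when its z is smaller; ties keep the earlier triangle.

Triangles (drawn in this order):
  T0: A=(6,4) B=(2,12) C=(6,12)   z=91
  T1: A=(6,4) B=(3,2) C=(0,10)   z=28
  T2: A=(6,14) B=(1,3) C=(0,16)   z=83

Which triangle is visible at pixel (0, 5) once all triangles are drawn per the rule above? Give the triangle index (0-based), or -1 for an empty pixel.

T0:
  2·area = 32  (B↔C swapped to make it positive)
  edge (6, 4)→(6, 12): d=(0,8) right/bottom  bias=-1
  edge (6, 12)→(2, 12): d=(-4,0) right/bottom  bias=-1
  edge (2, 12)→(6, 4): d=(4,-8) top-left  bias=+0
    (2,3)@(5, 7): e=[8,20,4] → █
    (3,3)@(7, 7): e=[-8,20,20] → ·
    (2,4)@(5, 9): e=[8,12,12] → █
    (3,4)@(7, 9): e=[-8,12,28] → ·
    (1,5)@(3, 11): e=[24,4,4] → █
    (3,5)@(7, 11): e=[-8,4,36] → ·
    (1,6)@(3, 13): e=[24,-4,12] → ·
    (2,6)@(5, 13): e=[8,-4,28] → ·
  covered (4 px):
    · · · ·
    · · · ·
    · · · ·
    · · █ ·
    · · █ ·
    · █ █ ·
    · · · ·
    · · · ·
T1:
  2·area = 30  (B↔C swapped to make it positive)
  edge (6, 4)→(0, 10): d=(-6,6) right/bottom  bias=-1
  edge (0, 10)→(3, 2): d=(3,-8) top-left  bias=+0
  edge (3, 2)→(6, 4): d=(3,2) right/bottom  bias=-1
    (1,1)@(3, 3): e=[24,3,3] → █
    (2,1)@(5, 3): e=[12,19,-1] → ·
    (3,1)@(7, 3): e=[0,35,-5] → ·  [on edge]
    (1,2)@(3, 5): e=[12,9,9] → █
    (2,2)@(5, 5): e=[0,25,5] → ·  [on edge]
    (1,3)@(3, 7): e=[0,15,15] → ·  [on edge]
    (0,4)@(1, 9): e=[0,5,25] → ·  [on edge]
  covered (2 px):
    · · · ·
    · █ · ·
    · █ · ·
    · · · ·
    · · · ·
    · · · ·
    · · · ·
    · · · ·
T2:
  2·area = 76  (B↔C swapped to make it positive)
  edge (6, 14)→(0, 16): d=(-6,2) right/bottom  bias=-1
  edge (0, 16)→(1, 3): d=(1,-13) top-left  bias=+0
  edge (1, 3)→(6, 14): d=(5,11) right/bottom  bias=-1
    (0,1)@(1, 3): e=[76,0,0] → ·  [on edge]
    (0,2)@(1, 5): e=[64,2,10] → █
    (1,2)@(3, 5): e=[60,28,-12] → ·
    (0,3)@(1, 7): e=[52,4,20] → █
    (1,3)@(3, 7): e=[48,30,-2] → ·
    (0,4)@(1, 9): e=[40,6,30] → █
    (1,4)@(3, 9): e=[36,32,8] → █
    (2,4)@(5, 9): e=[32,58,-14] → ·
    (0,5)@(1, 11): e=[28,8,40] → █
    (2,5)@(5, 11): e=[20,60,-4] → ·
    (0,6)@(1, 13): e=[16,10,50] → █
    (2,6)@(5, 13): e=[8,62,6] → █
    (1,7)@(3, 15): e=[0,38,38] → ·  [on edge]
  covered (10 px):
    · · · ·
    · · · ·
    █ · · ·
    █ · · ·
    █ █ · ·
    █ █ · ·
    █ █ █ ·
    █ · · ·

Z-buffer (winner per pixel, '.' = empty):
  . . . .
  . 1 . .
  2 1 . .
  2 . 0 .
  2 2 0 .
  2 2 0 .
  2 2 2 .
  2 . . .

Result: 2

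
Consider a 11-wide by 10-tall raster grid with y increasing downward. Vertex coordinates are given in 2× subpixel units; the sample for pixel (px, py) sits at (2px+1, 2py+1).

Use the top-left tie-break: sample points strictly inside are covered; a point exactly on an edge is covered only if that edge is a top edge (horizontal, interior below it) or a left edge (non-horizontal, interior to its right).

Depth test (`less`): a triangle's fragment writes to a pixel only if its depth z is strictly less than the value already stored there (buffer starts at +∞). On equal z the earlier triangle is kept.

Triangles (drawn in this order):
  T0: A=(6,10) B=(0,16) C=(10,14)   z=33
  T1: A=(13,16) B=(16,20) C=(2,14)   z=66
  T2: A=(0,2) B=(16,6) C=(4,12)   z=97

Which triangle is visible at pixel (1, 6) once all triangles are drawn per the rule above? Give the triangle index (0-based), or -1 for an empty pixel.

T0:
  2·area = 48  (B↔C swapped to make it positive)
  edge (6, 10)→(10, 14): d=(4,4) right/bottom  bias=-1
  edge (10, 14)→(0, 16): d=(-10,2) right/bottom  bias=-1
  edge (0, 16)→(6, 10): d=(6,-6) top-left  bias=+0
    (7,0)@(15, 1): e=[-72,120,0] → ·  [on edge]
    (6,1)@(13, 3): e=[-56,104,0] → ·  [on edge]
    (0,2)@(1, 5): e=[0,108,-60] → ·  [on edge]
    (5,2)@(11, 5): e=[-40,88,0] → ·  [on edge]
    (1,3)@(3, 7): e=[0,84,-36] → ·  [on edge]
    (4,3)@(9, 7): e=[-24,72,0] → ·  [on edge]
    (2,4)@(5, 9): e=[0,60,-12] → ·  [on edge]
    (3,4)@(7, 9): e=[-8,56,0] → ·  [on edge]
    (2,5)@(5, 11): e=[8,40,0] → #  [on edge]
    (3,5)@(7, 11): e=[0,36,12] → ·  [on edge]
    (1,6)@(3, 13): e=[24,24,0] → #  [on edge]
    (3,6)@(7, 13): e=[8,16,24] → #
    (4,6)@(9, 13): e=[0,12,36] → ·  [on edge]
    (7,6)@(15, 13): e=[-24,0,72] → ·  [on edge]
    (0,7)@(1, 15): e=[40,8,0] → #  [on edge]
    (2,7)@(5, 15): e=[24,0,24] → ·  [on edge]
    (5,7)@(11, 15): e=[0,-12,60] → ·  [on edge]
    (6,8)@(13, 17): e=[0,-36,84] → ·  [on edge]
    (7,9)@(15, 19): e=[0,-60,108] → ·  [on edge]
  covered (6 px):
    · · · · · · · · · · ·
    · · · · · · · · · · ·
    · · · · · · · · · · ·
    · · · · · · · · · · ·
    · · · · · · · · · · ·
    · · # · · · · · · · ·
    · # # # · · · · · · ·
    # # · · · · · · · · ·
    · · · · · · · · · · ·
    · · · · · · · · · · ·
T1:
  2·area = 38
  edge (13, 16)→(16, 20): d=(3,4) right/bottom  bias=-1
  edge (16, 20)→(2, 14): d=(-14,-6) top-left  bias=+0
  edge (2, 14)→(13, 16): d=(11,2) right/bottom  bias=-1
    (2,7)@(5, 15): e=[29,4,5] → #
    (3,7)@(7, 15): e=[21,16,1] → #
    (4,7)@(9, 15): e=[13,28,-3] → ·
    (2,8)@(5, 17): e=[35,-24,27] → ·
    (3,8)@(7, 17): e=[27,-12,23] → ·
    (4,8)@(9, 17): e=[19,0,19] → #  [on edge]
    (5,8)@(11, 17): e=[11,12,15] → #
    (6,8)@(13, 17): e=[3,24,11] → #
    (7,8)@(15, 17): e=[-5,36,7] → ·
    (4,9)@(9, 19): e=[25,-28,41] → ·
    (5,9)@(11, 19): e=[17,-16,37] → ·
    (6,9)@(13, 19): e=[9,-4,33] → ·
  covered (6 px):
    · · · · · · · · · · ·
    · · · · · · · · · · ·
    · · · · · · · · · · ·
    · · · · · · · · · · ·
    · · · · · · · · · · ·
    · · · · · · · · · · ·
    · · · · · · · · · · ·
    · · # # · · · · · · ·
    · · · · # # # · · · ·
    · · · · · · · # · · ·
T2:
  2·area = 144
  edge (0, 2)→(16, 6): d=(16,4) right/bottom  bias=-1
  edge (16, 6)→(4, 12): d=(-12,6) right/bottom  bias=-1
  edge (4, 12)→(0, 2): d=(-4,-10) top-left  bias=+0
    (0,1)@(1, 3): e=[12,126,6] → #
    (1,1)@(3, 3): e=[4,114,26] → #
    (2,1)@(5, 3): e=[-4,102,46] → ·
    (0,2)@(1, 5): e=[44,102,-2] → ·
    (1,2)@(3, 5): e=[36,90,18] → #
    (2,2)@(5, 5): e=[28,78,38] → #
    (3,2)@(7, 5): e=[20,66,58] → #
    (4,2)@(9, 5): e=[12,54,78] → #
    (5,2)@(11, 5): e=[4,42,98] → #
    (6,2)@(13, 5): e=[-4,30,118] → ·
    (1,3)@(3, 7): e=[68,66,10] → #
    (6,3)@(13, 7): e=[28,6,110] → #
  covered (18 px):
    · · · · · · · · · · ·
    # # · · · · · · · · ·
    · # # # # # · · · · ·
    · # # # # # # · · · ·
    · # # # # · · · · · ·
    · · # · · · · · · · ·
    · · · · · · · · · · ·
    · · · · · · · · · · ·
    · · · · · · · · · · ·
    · · · · · · · · · · ·

Z-buffer (winner per pixel, '.' = empty):
  . . . . . . . . . . .
  2 2 . . . . . . . . .
  . 2 2 2 2 2 . . . . .
  . 2 2 2 2 2 2 . . . .
  . 2 2 2 2 . . . . . .
  . . 0 . . . . . . . .
  . 0 0 0 . . . . . . .
  0 0 1 1 . . . . . . .
  . . . . 1 1 1 . . . .
  . . . . . . . 1 . . .

Answer: 0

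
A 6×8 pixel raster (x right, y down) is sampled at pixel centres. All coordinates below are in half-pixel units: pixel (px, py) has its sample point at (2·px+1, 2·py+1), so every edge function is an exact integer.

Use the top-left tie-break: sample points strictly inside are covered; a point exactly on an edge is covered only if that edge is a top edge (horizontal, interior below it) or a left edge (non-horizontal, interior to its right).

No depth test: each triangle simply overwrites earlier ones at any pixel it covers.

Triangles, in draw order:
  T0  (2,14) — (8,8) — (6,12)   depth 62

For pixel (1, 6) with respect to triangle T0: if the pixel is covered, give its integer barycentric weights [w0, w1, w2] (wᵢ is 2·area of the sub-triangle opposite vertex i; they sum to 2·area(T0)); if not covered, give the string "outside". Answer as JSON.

T0:
  2·area = 12
  edge (2, 14)→(8, 8): d=(6,-6) top-left  bias=+0
  edge (8, 8)→(6, 12): d=(-2,4) right/bottom  bias=-1
  edge (6, 12)→(2, 14): d=(-4,2) right/bottom  bias=-1
    (5,2)@(11, 5): e=[0,-6,18] → .  [on edge]
    (4,3)@(9, 7): e=[0,-2,14] → .  [on edge]
    (3,4)@(7, 9): e=[0,2,10] → X  [on edge]
    (4,4)@(9, 9): e=[12,-6,6] → .
    (2,5)@(5, 11): e=[0,6,6] → X  [on edge]
    (3,5)@(7, 11): e=[12,-2,2] → .
    (1,6)@(3, 13): e=[0,10,2] → X  [on edge]
    (2,6)@(5, 13): e=[12,2,-2] → .
    (0,7)@(1, 15): e=[0,14,-2] → .  [on edge]
    (1,7)@(3, 15): e=[12,6,-6] → .
  covered (3 px):
    . . . . . .
    . . . . . .
    . . . . . .
    . . . . . .
    . . . X . .
    . . X . . .
    . X . . . .
    . . . . . .

Answer: [10,2,0]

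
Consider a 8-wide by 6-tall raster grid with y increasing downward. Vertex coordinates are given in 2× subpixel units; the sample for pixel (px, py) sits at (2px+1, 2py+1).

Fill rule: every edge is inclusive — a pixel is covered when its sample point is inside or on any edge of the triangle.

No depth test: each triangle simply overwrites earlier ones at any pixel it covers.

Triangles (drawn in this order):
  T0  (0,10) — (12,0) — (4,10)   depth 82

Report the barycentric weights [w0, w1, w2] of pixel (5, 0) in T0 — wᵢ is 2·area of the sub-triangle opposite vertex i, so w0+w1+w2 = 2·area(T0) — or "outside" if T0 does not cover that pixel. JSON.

T0:
  2·area = 40
  edge (0, 10)→(12, 0): d=(12,-10) inclusive
  edge (12, 0)→(4, 10): d=(-8,10) inclusive
  edge (4, 10)→(0, 10): d=(-4,0) inclusive
    (5,0)@(11, 1): e=[2,2,36] → #
    (6,0)@(13, 1): e=[22,-18,36] → ·
    (4,1)@(9, 3): e=[6,6,28] → #
    (5,1)@(11, 3): e=[26,-14,28] → ·
    (3,2)@(7, 5): e=[10,10,20] → #
    (4,2)@(9, 5): e=[30,-10,20] → ·
    (2,3)@(5, 7): e=[14,14,12] → #
    (3,3)@(7, 7): e=[34,-6,12] → ·
    (1,4)@(3, 9): e=[18,18,4] → #
    (2,4)@(5, 9): e=[38,-2,4] → ·
    (1,5)@(3, 11): e=[42,2,-4] → ·
  covered (5 px):
    · · · · · # · ·
    · · · · # · · ·
    · · · # · · · ·
    · · # · · · · ·
    · # · · · · · ·
    · · · · · · · ·

Answer: [2,36,2]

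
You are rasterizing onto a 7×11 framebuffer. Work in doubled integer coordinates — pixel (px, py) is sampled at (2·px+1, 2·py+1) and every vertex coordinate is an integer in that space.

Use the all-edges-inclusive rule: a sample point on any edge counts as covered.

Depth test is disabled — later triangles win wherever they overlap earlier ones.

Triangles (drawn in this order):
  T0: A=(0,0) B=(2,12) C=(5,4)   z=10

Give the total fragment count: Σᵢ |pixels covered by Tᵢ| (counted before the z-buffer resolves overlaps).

T0:
  2·area = 52  (B↔C swapped to make it positive)
  edge (0, 0)→(5, 4): d=(5,4) inclusive
  edge (5, 4)→(2, 12): d=(-3,8) inclusive
  edge (2, 12)→(0, 0): d=(-2,-12) inclusive
    (0,0)@(1, 1): e=[1,41,10] → X
    (1,0)@(3, 1): e=[-7,25,34] → .
    (0,1)@(1, 3): e=[11,35,6] → X
    (1,1)@(3, 3): e=[3,19,30] → X
    (2,1)@(5, 3): e=[-5,3,54] → .
    (0,2)@(1, 5): e=[21,29,2] → X
    (2,2)@(5, 5): e=[5,-3,50] → .
    (0,3)@(1, 7): e=[31,23,-2] → .
    (1,3)@(3, 7): e=[23,7,22] → X
    (2,3)@(5, 7): e=[15,-9,46] → .
    (1,4)@(3, 9): e=[33,1,18] → X
    (2,4)@(5, 9): e=[25,-15,42] → .
  covered (7 px):
    X . . . . . .
    X X . . . . .
    X X . . . . .
    . X . . . . .
    . X . . . . .
    . . . . . . .
    . . . . . . .
    . . . . . . .
    . . . . . . .
    . . . . . . .
    . . . . . . .

Final: 7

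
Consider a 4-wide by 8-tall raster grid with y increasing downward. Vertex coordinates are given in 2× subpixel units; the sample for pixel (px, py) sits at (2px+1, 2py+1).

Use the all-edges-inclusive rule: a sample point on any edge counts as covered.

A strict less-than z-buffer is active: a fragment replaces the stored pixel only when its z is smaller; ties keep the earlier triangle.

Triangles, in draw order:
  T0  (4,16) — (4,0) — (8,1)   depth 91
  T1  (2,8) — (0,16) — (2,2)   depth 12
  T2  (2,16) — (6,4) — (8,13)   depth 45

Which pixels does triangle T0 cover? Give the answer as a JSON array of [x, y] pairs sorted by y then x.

T0:
  2·area = 64
  edge (4, 16)→(4, 0): d=(0,-16) inclusive
  edge (4, 0)→(8, 1): d=(4,1) inclusive
  edge (8, 1)→(4, 16): d=(-4,15) inclusive
    (2,0)@(5, 1): e=[16,3,45] → X
    (3,0)@(7, 1): e=[48,1,15] → X
    (2,1)@(5, 3): e=[16,11,37] → X
    (2,2)@(5, 5): e=[16,19,29] → X
    (3,2)@(7, 5): e=[48,17,-1] → .
    (2,3)@(5, 7): e=[16,27,21] → X
    (3,3)@(7, 7): e=[48,25,-9] → .
    (2,4)@(5, 9): e=[16,35,13] → X
    (3,4)@(7, 9): e=[48,33,-17] → .
    (2,5)@(5, 11): e=[16,43,5] → X
    (3,5)@(7, 11): e=[48,41,-25] → .
    (2,6)@(5, 13): e=[16,51,-3] → .
  covered (8 px):
    . . X X
    . . X X
    . . X .
    . . X .
    . . X .
    . . X .
    . . . .
    . . . .
T1:
  2·area = 12
  edge (2, 8)→(0, 16): d=(-2,8) inclusive
  edge (0, 16)→(2, 2): d=(2,-14) inclusive
  edge (2, 2)→(2, 8): d=(0,6) inclusive
    (0,4)@(1, 9): e=[6,0,6] → X  [on edge]
    (1,4)@(3, 9): e=[-10,28,-6] → .
    (0,5)@(1, 11): e=[2,4,6] → X
    (1,5)@(3, 11): e=[-14,32,-6] → .
    (0,6)@(1, 13): e=[-2,8,6] → .
  covered (2 px):
    . . . .
    . . . .
    . . . .
    . . . .
    X . . .
    X . . .
    . . . .
    . . . .
T2:
  2·area = 60
  edge (2, 16)→(6, 4): d=(4,-12) inclusive
  edge (6, 4)→(8, 13): d=(2,9) inclusive
  edge (8, 13)→(2, 16): d=(-6,3) inclusive
    (3,0)@(7, 1): e=[0,-15,75] → .  [on edge]
    (2,3)@(5, 7): e=[0,15,45] → X  [on edge]
    (3,3)@(7, 7): e=[24,-3,39] → .
    (2,4)@(5, 9): e=[8,19,33] → X
    (3,4)@(7, 9): e=[32,1,27] → X
    (2,5)@(5, 11): e=[16,23,21] → X
    (1,6)@(3, 13): e=[0,45,15] → X  [on edge]
    (1,7)@(3, 15): e=[8,49,3] → X
    (2,7)@(5, 15): e=[32,31,-3] → .
    (3,7)@(7, 15): e=[56,13,-9] → .
  covered (9 px):
    . . . .
    . . . .
    . . . .
    . . X .
    . . X X
    . . X X
    . X X X
    . X . .

Final: [[2,0],[3,0],[2,1],[3,1],[2,2],[2,3],[2,4],[2,5]]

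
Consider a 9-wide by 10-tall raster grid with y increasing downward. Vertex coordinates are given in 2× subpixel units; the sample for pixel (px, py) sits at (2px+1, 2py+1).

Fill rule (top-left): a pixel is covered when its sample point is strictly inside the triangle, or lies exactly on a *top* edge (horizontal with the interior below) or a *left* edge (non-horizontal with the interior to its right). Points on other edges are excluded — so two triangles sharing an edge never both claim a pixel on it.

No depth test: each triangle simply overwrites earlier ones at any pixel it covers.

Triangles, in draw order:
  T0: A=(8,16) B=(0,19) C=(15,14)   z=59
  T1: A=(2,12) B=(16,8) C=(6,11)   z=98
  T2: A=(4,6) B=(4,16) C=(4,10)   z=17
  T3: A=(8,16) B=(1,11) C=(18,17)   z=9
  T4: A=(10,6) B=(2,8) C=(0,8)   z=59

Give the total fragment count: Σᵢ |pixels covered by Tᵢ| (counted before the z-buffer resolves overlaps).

T0:
  2·area = 5  (B↔C swapped to make it positive)
  edge (8, 16)→(15, 14): d=(7,-2) top-left  bias=+0
  edge (15, 14)→(0, 19): d=(-15,5) right/bottom  bias=-1
  edge (0, 19)→(8, 16): d=(8,-3) top-left  bias=+0
  covered (0 px):
    · · · · · · · · ·
    · · · · · · · · ·
    · · · · · · · · ·
    · · · · · · · · ·
    · · · · · · · · ·
    · · · · · · · · ·
    · · · · · · · · ·
    · · · · · · · · ·
    · · · · · · · · ·
    · · · · · · · · ·
T1:
  2·area = 2
  edge (2, 12)→(16, 8): d=(14,-4) top-left  bias=+0
  edge (16, 8)→(6, 11): d=(-10,3) right/bottom  bias=-1
  edge (6, 11)→(2, 12): d=(-4,1) right/bottom  bias=-1
  covered (0 px):
    · · · · · · · · ·
    · · · · · · · · ·
    · · · · · · · · ·
    · · · · · · · · ·
    · · · · · · · · ·
    · · · · · · · · ·
    · · · · · · · · ·
    · · · · · · · · ·
    · · · · · · · · ·
    · · · · · · · · ·
T2:
  degenerate (2·area = 0) — covers nothing
T3:
  2·area = 43
  edge (8, 16)→(1, 11): d=(-7,-5) top-left  bias=+0
  edge (1, 11)→(18, 17): d=(17,6) right/bottom  bias=-1
  edge (18, 17)→(8, 16): d=(-10,-1) top-left  bias=+0
    (0,5)@(1, 11): e=[0,0,43] → ·  [on edge]
    (2,6)@(5, 13): e=[6,10,27] → #
    (3,6)@(7, 13): e=[16,-2,29] → ·
    (2,7)@(5, 15): e=[-8,44,7] → ·
    (3,7)@(7, 15): e=[2,32,9] → #
    (4,7)@(9, 15): e=[12,20,11] → #
    (5,7)@(11, 15): e=[22,8,13] → #
    (6,7)@(13, 15): e=[32,-4,15] → ·
    (3,8)@(7, 17): e=[-12,66,-11] → ·
    (4,8)@(9, 17): e=[-2,54,-9] → ·
    (5,8)@(11, 17): e=[8,42,-7] → ·
  covered (4 px):
    · · · · · · · · ·
    · · · · · · · · ·
    · · · · · · · · ·
    · · · · · · · · ·
    · · · · · · · · ·
    · · · · · · · · ·
    · · # · · · · · ·
    · · · # # # · · ·
    · · · · · · · · ·
    · · · · · · · · ·
T4:
  2·area = 4
  edge (10, 6)→(2, 8): d=(-8,2) right/bottom  bias=-1
  edge (2, 8)→(0, 8): d=(-2,0) right/bottom  bias=-1
  edge (0, 8)→(10, 6): d=(10,-2) top-left  bias=+0
    (7,2)@(15, 5): e=[-2,6,0] → ·  [on edge]
    (2,3)@(5, 7): e=[2,2,0] → #  [on edge]
    (3,3)@(7, 7): e=[-2,2,4] → ·
    (2,4)@(5, 9): e=[-14,-2,20] → ·
  covered (1 px):
    · · · · · · · · ·
    · · · · · · · · ·
    · · · · · · · · ·
    · · # · · · · · ·
    · · · · · · · · ·
    · · · · · · · · ·
    · · · · · · · · ·
    · · · · · · · · ·
    · · · · · · · · ·
    · · · · · · · · ·

Answer: 5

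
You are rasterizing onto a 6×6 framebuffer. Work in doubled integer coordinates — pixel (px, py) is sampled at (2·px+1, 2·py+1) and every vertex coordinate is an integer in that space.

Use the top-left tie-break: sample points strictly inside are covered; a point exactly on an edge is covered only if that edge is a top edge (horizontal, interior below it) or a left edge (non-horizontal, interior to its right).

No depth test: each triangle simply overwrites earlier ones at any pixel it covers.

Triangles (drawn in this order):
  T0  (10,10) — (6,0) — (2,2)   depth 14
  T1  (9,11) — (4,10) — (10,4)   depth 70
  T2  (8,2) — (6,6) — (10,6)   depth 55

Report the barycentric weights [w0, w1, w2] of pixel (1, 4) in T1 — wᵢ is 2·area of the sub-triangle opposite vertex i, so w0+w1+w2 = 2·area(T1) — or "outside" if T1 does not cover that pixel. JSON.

T0:
  2·area = 48  (B↔C swapped to make it positive)
  edge (10, 10)→(2, 2): d=(-8,-8) top-left  bias=+0
  edge (2, 2)→(6, 0): d=(4,-2) top-left  bias=+0
  edge (6, 0)→(10, 10): d=(4,10) right/bottom  bias=-1
    (0,0)@(1, 1): e=[0,-6,54] → .  [on edge]
    (2,0)@(5, 1): e=[32,2,14] → X
    (3,0)@(7, 1): e=[48,6,-6] → .
    (1,1)@(3, 3): e=[0,6,42] → X  [on edge]
    (3,1)@(7, 3): e=[32,14,2] → X
    (4,1)@(9, 3): e=[48,18,-18] → .
    (1,2)@(3, 5): e=[-16,14,50] → .
    (2,2)@(5, 5): e=[0,18,30] → X  [on edge]
    (4,2)@(9, 5): e=[32,26,-10] → .
    (2,3)@(5, 7): e=[-16,26,38] → .
    (3,3)@(7, 7): e=[0,30,18] → X  [on edge]
    (4,3)@(9, 7): e=[16,34,-2] → .
    (4,4)@(9, 9): e=[0,42,6] → X  [on edge]
    (5,5)@(11, 11): e=[0,54,-6] → .  [on edge]
  covered (8 px):
    . . X . . .
    . X X X . .
    . . X X . .
    . . . X . .
    . . . . X .
    . . . . . .
T1:
  2·area = 36
  edge (9, 11)→(4, 10): d=(-5,-1) top-left  bias=+0
  edge (4, 10)→(10, 4): d=(6,-6) top-left  bias=+0
  edge (10, 4)→(9, 11): d=(-1,7) right/bottom  bias=-1
    (5,1)@(11, 3): e=[42,0,-6] → .  [on edge]
    (4,2)@(9, 5): e=[30,0,6] → X  [on edge]
    (5,2)@(11, 5): e=[32,12,-8] → .
    (3,3)@(7, 7): e=[18,0,18] → X  [on edge]
    (5,3)@(11, 7): e=[22,24,-10] → .
    (2,4)@(5, 9): e=[6,0,30] → X  [on edge]
    (5,4)@(11, 9): e=[12,36,-12] → .
    (1,5)@(3, 11): e=[-6,0,42] → .  [on edge]
    (2,5)@(5, 11): e=[-4,12,28] → .
    (3,5)@(7, 11): e=[-2,24,14] → .
    (4,5)@(9, 11): e=[0,36,0] → .  [on edge]
  covered (6 px):
    . . . . . .
    . . . . . .
    . . . . X .
    . . . X X .
    . . X X X .
    . . . . . .
T2:
  2·area = 16  (B↔C swapped to make it positive)
  edge (8, 2)→(10, 6): d=(2,4) right/bottom  bias=-1
  edge (10, 6)→(6, 6): d=(-4,0) right/bottom  bias=-1
  edge (6, 6)→(8, 2): d=(2,-4) top-left  bias=+0
    (3,2)@(7, 5): e=[10,4,2] → X
    (4,2)@(9, 5): e=[2,4,10] → X
    (5,2)@(11, 5): e=[-6,4,18] → .
    (3,3)@(7, 7): e=[14,-4,6] → .
    (4,3)@(9, 7): e=[6,-4,14] → .
  covered (2 px):
    . . . . . .
    . . . . . .
    . . . X X .
    . . . . . .
    . . . . . .
    . . . . . .

Final: "outside"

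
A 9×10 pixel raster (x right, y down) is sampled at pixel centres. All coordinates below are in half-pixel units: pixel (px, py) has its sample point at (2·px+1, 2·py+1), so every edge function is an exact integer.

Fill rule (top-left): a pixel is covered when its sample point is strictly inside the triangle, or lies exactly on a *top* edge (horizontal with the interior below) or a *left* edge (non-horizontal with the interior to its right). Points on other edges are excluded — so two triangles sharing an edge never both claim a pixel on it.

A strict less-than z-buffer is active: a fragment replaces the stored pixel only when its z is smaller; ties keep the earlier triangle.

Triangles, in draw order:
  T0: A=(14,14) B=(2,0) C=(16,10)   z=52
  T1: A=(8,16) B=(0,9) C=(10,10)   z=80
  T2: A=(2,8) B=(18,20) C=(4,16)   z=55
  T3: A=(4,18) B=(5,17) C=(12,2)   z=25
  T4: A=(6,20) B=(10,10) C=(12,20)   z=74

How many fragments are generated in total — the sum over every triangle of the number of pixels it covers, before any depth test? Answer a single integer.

T0:
  2·area = 76
  edge (14, 14)→(2, 0): d=(-12,-14) top-left  bias=+0
  edge (2, 0)→(16, 10): d=(14,10) right/bottom  bias=-1
  edge (16, 10)→(14, 14): d=(-2,4) right/bottom  bias=-1
    (1,0)@(3, 1): e=[2,4,70] → X
    (2,0)@(5, 1): e=[30,-16,62] → .
    (1,1)@(3, 3): e=[-22,32,66] → .
    (2,1)@(5, 3): e=[6,12,58] → X
    (3,1)@(7, 3): e=[34,-8,50] → .
    (2,2)@(5, 5): e=[-18,40,54] → .
    (3,2)@(7, 5): e=[10,20,46] → X
    (4,2)@(9, 5): e=[38,0,38] → .  [on edge]
    (3,3)@(7, 7): e=[-14,48,42] → .
    (4,3)@(9, 7): e=[14,28,34] → X
    (5,3)@(11, 7): e=[42,8,26] → X
    (6,3)@(13, 7): e=[70,-12,18] → .
  covered (9 px):
    . X . . . . . . .
    . . X . . . . . .
    . . . X . . . . .
    . . . . X X . . .
    . . . . . X X . .
    . . . . . . X X .
    . . . . . . . . .
    . . . . . . . . .
    . . . . . . . . .
    . . . . . . . . .
T1:
  2·area = 62
  edge (8, 16)→(0, 9): d=(-8,-7) top-left  bias=+0
  edge (0, 9)→(10, 10): d=(10,1) right/bottom  bias=-1
  edge (10, 10)→(8, 16): d=(-2,6) right/bottom  bias=-1
    (6,0)@(13, 1): e=[155,-93,0] → .  [on edge]
    (5,3)@(11, 7): e=[93,-31,0] → .  [on edge]
    (1,5)@(3, 11): e=[5,17,40] → X
    (2,5)@(5, 11): e=[19,15,28] → X
    (3,5)@(7, 11): e=[33,13,16] → X
    (4,5)@(9, 11): e=[47,11,4] → X
    (5,5)@(11, 11): e=[61,9,-8] → .
    (1,6)@(3, 13): e=[-11,37,36] → .
    (2,6)@(5, 13): e=[3,35,24] → X
    (4,6)@(9, 13): e=[31,31,0] → .  [on edge]
    (2,7)@(5, 15): e=[-13,55,20] → .
    (3,7)@(7, 15): e=[1,53,8] → X
    (3,9)@(7, 19): e=[-31,93,0] → .  [on edge]
  covered (7 px):
    . . . . . . . . .
    . . . . . . . . .
    . . . . . . . . .
    . . . . . . . . .
    . . . . . . . . .
    . X X X X . . . .
    . . X X . . . . .
    . . . X . . . . .
    . . . . . . . . .
    . . . . . . . . .
T2:
  2·area = 104
  edge (2, 8)→(18, 20): d=(16,12) right/bottom  bias=-1
  edge (18, 20)→(4, 16): d=(-14,-4) top-left  bias=+0
  edge (4, 16)→(2, 8): d=(-2,-8) top-left  bias=+0
    (1,4)@(3, 9): e=[4,94,6] → X
    (2,4)@(5, 9): e=[-20,102,22] → .
    (1,5)@(3, 11): e=[36,66,2] → X
    (2,5)@(5, 11): e=[12,74,18] → X
    (3,5)@(7, 11): e=[-12,82,34] → .
    (1,6)@(3, 13): e=[68,38,-2] → .
    (2,6)@(5, 13): e=[44,46,14] → X
    (3,6)@(7, 13): e=[20,54,30] → X
    (4,6)@(9, 13): e=[-4,62,46] → .
    (2,7)@(5, 15): e=[76,18,10] → X
    (4,7)@(9, 15): e=[28,34,42] → X
    (5,7)@(11, 15): e=[4,42,58] → X
  covered (13 px):
    . . . . . . . . .
    . . . . . . . . .
    . . . . . . . . .
    . . . . . . . . .
    . X . . . . . . .
    . X X . . . . . .
    . . X X . . . . .
    . . X X X X . . .
    . . . . X X X . .
    . . . . . . . X .
T3:
  2·area = 8  (B↔C swapped to make it positive)
  edge (4, 18)→(12, 2): d=(8,-16) top-left  bias=+0
  edge (12, 2)→(5, 17): d=(-7,15) right/bottom  bias=-1
  edge (5, 17)→(4, 18): d=(-1,1) right/bottom  bias=-1
    (8,2)@(17, 5): e=[104,-96,0] → .  [on edge]
    (7,3)@(15, 7): e=[88,-80,0] → .  [on edge]
    (6,4)@(13, 9): e=[72,-64,0] → .  [on edge]
    (5,5)@(11, 11): e=[56,-48,0] → .  [on edge]
    (4,6)@(9, 13): e=[40,-32,0] → .  [on edge]
    (3,7)@(7, 15): e=[24,-16,0] → .  [on edge]
    (2,8)@(5, 17): e=[8,0,0] → .  [on edge]
    (1,9)@(3, 19): e=[-8,16,0] → .  [on edge]
  covered (0 px):
    . . . . . . . . .
    . . . . . . . . .
    . . . . . . . . .
    . . . . . . . . .
    . . . . . . . . .
    . . . . . . . . .
    . . . . . . . . .
    . . . . . . . . .
    . . . . . . . . .
    . . . . . . . . .
T4:
  2·area = 60
  edge (6, 20)→(10, 10): d=(4,-10) top-left  bias=+0
  edge (10, 10)→(12, 20): d=(2,10) right/bottom  bias=-1
  edge (12, 20)→(6, 20): d=(-6,0) right/bottom  bias=-1
    (4,2)@(9, 5): e=[-30,0,90] → .  [on edge]
    (4,6)@(9, 13): e=[2,16,42] → X
    (5,6)@(11, 13): e=[22,-4,42] → .
    (4,7)@(9, 15): e=[10,20,30] → X
    (5,7)@(11, 15): e=[30,0,30] → .  [on edge]
    (4,8)@(9, 17): e=[18,24,18] → X
    (5,8)@(11, 17): e=[38,4,18] → X
    (6,8)@(13, 17): e=[58,-16,18] → .
    (3,9)@(7, 19): e=[6,48,6] → X
    (6,9)@(13, 19): e=[66,-12,6] → .
  covered (7 px):
    . . . . . . . . .
    . . . . . . . . .
    . . . . . . . . .
    . . . . . . . . .
    . . . . . . . . .
    . . . . . . . . .
    . . . . X . . . .
    . . . . X . . . .
    . . . . X X . . .
    . . . X X X . . .

Answer: 36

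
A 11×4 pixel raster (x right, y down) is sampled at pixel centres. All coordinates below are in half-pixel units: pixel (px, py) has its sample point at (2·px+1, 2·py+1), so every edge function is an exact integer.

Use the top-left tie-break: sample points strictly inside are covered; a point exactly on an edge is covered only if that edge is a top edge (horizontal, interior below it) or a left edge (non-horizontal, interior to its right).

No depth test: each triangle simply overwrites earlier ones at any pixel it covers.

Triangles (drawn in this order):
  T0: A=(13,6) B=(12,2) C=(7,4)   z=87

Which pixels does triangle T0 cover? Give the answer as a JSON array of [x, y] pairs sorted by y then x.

T0:
  2·area = 22  (B↔C swapped to make it positive)
  edge (13, 6)→(7, 4): d=(-6,-2) top-left  bias=+0
  edge (7, 4)→(12, 2): d=(5,-2) top-left  bias=+0
  edge (12, 2)→(13, 6): d=(1,4) right/bottom  bias=-1
    (5,1)@(11, 3): e=[14,3,5] → X
    (6,1)@(13, 3): e=[18,7,-3] → .
    (5,2)@(11, 5): e=[2,13,7] → X
    (6,2)@(13, 5): e=[6,17,-1] → .
    (5,3)@(11, 7): e=[-10,23,9] → .
  covered (2 px):
    . . . . . . . . . . .
    . . . . . X . . . . .
    . . . . . X . . . . .
    . . . . . . . . . . .

Final: [[5,1],[5,2]]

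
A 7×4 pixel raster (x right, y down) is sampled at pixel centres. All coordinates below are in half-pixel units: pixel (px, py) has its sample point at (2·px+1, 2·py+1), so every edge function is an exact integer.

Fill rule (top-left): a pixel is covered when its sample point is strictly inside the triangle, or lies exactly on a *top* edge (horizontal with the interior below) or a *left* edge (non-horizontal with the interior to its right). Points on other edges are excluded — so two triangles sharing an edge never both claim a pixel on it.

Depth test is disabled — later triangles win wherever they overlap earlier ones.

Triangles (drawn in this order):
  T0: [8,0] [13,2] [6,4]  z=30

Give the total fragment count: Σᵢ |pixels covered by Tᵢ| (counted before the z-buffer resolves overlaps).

T0:
  2·area = 24
  edge (8, 0)→(13, 2): d=(5,2) right/bottom  bias=-1
  edge (13, 2)→(6, 4): d=(-7,2) right/bottom  bias=-1
  edge (6, 4)→(8, 0): d=(2,-4) top-left  bias=+0
    (4,0)@(9, 1): e=[3,15,6] → X
    (5,0)@(11, 1): e=[-1,11,14] → .
    (3,1)@(7, 3): e=[17,5,2] → X
    (5,1)@(11, 3): e=[9,-3,18] → .
    (3,2)@(7, 5): e=[27,-9,6] → .
    (4,2)@(9, 5): e=[23,-13,14] → .
  covered (3 px):
    . . . . X . .
    . . . X X . .
    . . . . . . .
    . . . . . . .

Result: 3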